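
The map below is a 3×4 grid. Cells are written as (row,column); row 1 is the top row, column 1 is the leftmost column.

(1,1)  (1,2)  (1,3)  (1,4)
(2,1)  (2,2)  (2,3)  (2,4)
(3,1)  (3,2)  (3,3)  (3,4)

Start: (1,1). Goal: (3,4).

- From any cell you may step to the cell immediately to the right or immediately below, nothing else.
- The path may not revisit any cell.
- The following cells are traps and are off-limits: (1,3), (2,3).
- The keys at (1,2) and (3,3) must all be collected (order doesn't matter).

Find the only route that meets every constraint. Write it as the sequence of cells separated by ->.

Moves only go right or down, so the column and row indices never decrease.
Route from (1,1): right to (1,2), 2× down (reaching (3,2)), 2× right (reaching (3,4)) — 5 moves in all.
Check: all required cells visited.

(1,1) -> (1,2) -> (2,2) -> (3,2) -> (3,3) -> (3,4)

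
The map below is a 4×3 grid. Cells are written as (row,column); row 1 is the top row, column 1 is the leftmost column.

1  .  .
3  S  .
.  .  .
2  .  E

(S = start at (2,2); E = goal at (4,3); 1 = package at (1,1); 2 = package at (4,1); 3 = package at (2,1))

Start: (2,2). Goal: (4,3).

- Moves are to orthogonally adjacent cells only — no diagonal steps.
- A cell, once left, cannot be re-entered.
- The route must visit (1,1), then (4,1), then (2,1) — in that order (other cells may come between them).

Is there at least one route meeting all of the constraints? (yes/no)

Ignoring the required order, 7 revisit-free routes from (2,2) to (4,3) pass through all of (1,1), (4,1), and (2,1); the waypoint orders that occur are (1,1) → (2,1) → (4,1) (5); (4,1) → (2,1) → (1,1) (1); (2,1) → (1,1) → (4,1) (1) — never (1,1) → (4,1) → (2,1).

no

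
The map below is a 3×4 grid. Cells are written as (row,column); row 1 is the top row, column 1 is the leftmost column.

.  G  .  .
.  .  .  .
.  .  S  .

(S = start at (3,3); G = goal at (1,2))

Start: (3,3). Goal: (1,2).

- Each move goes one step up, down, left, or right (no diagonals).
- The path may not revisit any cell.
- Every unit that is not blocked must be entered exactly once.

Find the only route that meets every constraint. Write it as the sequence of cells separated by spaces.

Need to visit all 12 open cells exactly once, starting at (3,3) and ending at (1,2).
Cell (3,4) has only two open neighbours ((2,4) and (3,3)), so the path must pass straight through it: one of those is the cell it's entered from and the other is where it exits.
Route from (3,3): right to (3,4), 2× up (reaching (1,4)), left to (1,3), down to (2,3), left to (2,2), down to (3,2), left to (3,1), 2× up (reaching (1,1)), right to (1,2) — 11 moves in all.
Check: all 12 open cells covered.

(3,3) (3,4) (2,4) (1,4) (1,3) (2,3) (2,2) (3,2) (3,1) (2,1) (1,1) (1,2)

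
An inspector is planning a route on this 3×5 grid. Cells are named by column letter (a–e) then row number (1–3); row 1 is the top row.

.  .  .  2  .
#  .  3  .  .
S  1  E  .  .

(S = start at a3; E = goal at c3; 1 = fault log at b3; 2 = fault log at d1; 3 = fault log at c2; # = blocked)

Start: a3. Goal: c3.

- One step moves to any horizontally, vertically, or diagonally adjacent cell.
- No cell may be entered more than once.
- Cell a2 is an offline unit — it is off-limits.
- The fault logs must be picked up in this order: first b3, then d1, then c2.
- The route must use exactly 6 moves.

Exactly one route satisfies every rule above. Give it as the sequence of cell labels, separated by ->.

The waypoints must appear in the order b3, d1, c2, with no cell reused.
Route from a3: right to b3, up to b2, up-right to c1, right to d1, down-left to c2, down to c3 — 6 moves in all.
Check: order respected (1 at step 1, 2 at step 4, 3 at step 5); 6 moves as required.

a3 -> b3 -> b2 -> c1 -> d1 -> c2 -> c3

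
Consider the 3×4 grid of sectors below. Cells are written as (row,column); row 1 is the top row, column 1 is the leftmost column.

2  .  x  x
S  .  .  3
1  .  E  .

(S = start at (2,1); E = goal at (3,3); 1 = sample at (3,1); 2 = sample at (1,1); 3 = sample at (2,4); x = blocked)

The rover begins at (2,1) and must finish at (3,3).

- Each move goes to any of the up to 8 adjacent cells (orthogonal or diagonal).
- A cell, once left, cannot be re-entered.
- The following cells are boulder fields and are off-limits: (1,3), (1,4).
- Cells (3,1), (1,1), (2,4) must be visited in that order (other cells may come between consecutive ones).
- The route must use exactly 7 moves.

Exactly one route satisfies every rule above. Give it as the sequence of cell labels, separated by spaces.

The waypoints must appear in the order (3,1), (1,1), (2,4), with no cell reused.
Route from (2,1): down to (3,1), up-right to (2,2), up-left to (1,1), right to (1,2), down-right to (2,3), right to (2,4), down-left to (3,3) — 7 moves in all.
Check: order respected (1 at step 1, 2 at step 3, 3 at step 6); 7 moves as required.

(2,1) (3,1) (2,2) (1,1) (1,2) (2,3) (2,4) (3,3)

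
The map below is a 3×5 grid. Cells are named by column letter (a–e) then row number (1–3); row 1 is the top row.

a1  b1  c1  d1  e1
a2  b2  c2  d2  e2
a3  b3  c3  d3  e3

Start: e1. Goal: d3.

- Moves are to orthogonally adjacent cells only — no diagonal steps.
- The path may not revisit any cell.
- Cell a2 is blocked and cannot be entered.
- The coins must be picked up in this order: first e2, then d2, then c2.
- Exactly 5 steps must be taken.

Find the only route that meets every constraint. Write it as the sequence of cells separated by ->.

e1 -> e2 -> d2 -> c2 -> c3 -> d3

The waypoints must appear in the order e2, d2, c2, with no cell reused.
Route from e1: down 1 to e2, left 2 to c2, down 1 to c3, right 1 to d3 — 5 moves in all.
Check: order respected (e2 at step 1, d2 at step 2, c2 at step 3); 5 moves as required.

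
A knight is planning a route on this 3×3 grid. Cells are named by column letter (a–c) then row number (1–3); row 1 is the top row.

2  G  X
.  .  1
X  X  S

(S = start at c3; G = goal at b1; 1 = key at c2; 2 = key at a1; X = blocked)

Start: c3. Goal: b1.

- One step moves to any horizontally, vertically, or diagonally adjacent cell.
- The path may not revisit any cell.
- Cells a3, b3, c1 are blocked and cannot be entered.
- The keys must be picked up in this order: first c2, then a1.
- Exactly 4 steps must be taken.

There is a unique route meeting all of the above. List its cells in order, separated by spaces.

c3 c2 b2 a1 b1

The waypoints must appear in the order c2, a1, with no cell reused.
Route from c3: up to c2, left to b2, up-left to a1, right to b1 — 4 moves in all.
Check: order respected (1 at step 1, 2 at step 3); 4 moves as required.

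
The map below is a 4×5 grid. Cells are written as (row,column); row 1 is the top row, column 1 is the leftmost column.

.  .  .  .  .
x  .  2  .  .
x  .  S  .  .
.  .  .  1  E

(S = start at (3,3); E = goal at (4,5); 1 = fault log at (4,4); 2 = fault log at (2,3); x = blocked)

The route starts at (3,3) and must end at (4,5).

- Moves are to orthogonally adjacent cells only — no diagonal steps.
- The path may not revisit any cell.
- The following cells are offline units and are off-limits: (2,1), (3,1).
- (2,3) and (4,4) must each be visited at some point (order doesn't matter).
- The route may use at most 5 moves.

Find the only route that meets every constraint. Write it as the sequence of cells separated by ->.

The budget equals the shortest possible length, so every move has to be on a shortest route through the required cells.
Route from (3,3): up to (2,3), right to (2,4), 2× down (reaching (4,4)), right to (4,5) — 5 moves in all.
Check: all required cells visited; 5 ≤ 5 moves.

(3,3) -> (2,3) -> (2,4) -> (3,4) -> (4,4) -> (4,5)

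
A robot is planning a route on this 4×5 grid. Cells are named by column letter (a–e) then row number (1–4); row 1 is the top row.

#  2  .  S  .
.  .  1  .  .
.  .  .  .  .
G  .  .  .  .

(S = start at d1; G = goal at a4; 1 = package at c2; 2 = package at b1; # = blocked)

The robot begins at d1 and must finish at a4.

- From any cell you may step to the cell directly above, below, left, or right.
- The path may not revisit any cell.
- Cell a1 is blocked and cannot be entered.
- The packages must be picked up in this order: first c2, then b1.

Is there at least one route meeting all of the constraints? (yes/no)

yes

One route that works: d1 → d2 → c2 → c1 → b1 → b2 → b3 → b4 → a4.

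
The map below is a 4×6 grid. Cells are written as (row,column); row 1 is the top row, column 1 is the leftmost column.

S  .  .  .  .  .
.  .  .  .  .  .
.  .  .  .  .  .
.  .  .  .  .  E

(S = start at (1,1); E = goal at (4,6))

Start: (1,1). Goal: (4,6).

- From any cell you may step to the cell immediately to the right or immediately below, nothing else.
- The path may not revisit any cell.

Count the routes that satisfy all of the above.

A right/down-only route from (1,1) to (4,6) makes exactly 3 down-moves and 5 right-moves in some order.
With no other constraints that would be C(8,3) = 56 routes.
That gives 56 routes.

56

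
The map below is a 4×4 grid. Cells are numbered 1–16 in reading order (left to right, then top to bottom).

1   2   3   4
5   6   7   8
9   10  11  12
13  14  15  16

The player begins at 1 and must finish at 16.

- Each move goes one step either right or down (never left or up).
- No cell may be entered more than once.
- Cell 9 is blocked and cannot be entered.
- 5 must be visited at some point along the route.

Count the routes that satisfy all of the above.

6

A right/down-only route from 1 to 16 makes exactly 3 down-moves and 3 right-moves in some order.
With no other constraints that would be C(6,3) = 20 routes.
Split at 5 and multiply the segment counts (each segment already excludes blocked cells): 1→5: 1; 5→16: 6; product = 6.
That gives 6 routes.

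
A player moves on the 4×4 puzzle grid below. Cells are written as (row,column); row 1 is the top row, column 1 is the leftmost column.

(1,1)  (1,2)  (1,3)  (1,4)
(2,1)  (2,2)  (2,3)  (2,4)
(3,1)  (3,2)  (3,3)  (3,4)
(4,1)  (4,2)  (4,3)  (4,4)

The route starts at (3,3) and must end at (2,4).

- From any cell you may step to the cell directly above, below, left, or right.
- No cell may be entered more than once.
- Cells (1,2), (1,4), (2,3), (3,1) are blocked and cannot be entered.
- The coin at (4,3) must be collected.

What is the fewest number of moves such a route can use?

Any route passes through (4,3) somewhere between (3,3) and (2,4). Summing Manhattan distances along the two legs ((3,3) → (4,3) → (2,4)) gives a lower bound of 1 + 3 = 4 moves.
A route of 4 moves achieves this: (3,3) → (4,3) → (4,4) → (3,4) → (2,4).
Since 4 matches the lower bound, it is optimal.

4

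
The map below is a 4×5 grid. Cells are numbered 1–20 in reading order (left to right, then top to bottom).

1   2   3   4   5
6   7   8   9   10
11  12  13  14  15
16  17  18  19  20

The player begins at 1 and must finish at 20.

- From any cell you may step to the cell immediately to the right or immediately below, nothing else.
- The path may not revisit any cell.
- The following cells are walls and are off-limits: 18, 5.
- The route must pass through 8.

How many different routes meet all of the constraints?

A right/down-only route from 1 to 20 makes exactly 3 down-moves and 4 right-moves in some order.
With no other constraints that would be C(7,3) = 35 routes.
Split at 8 and multiply the segment counts (each segment already excludes blocked cells): 1→8: 3; 8→20: 5; product = 15.
That gives 15 routes.

15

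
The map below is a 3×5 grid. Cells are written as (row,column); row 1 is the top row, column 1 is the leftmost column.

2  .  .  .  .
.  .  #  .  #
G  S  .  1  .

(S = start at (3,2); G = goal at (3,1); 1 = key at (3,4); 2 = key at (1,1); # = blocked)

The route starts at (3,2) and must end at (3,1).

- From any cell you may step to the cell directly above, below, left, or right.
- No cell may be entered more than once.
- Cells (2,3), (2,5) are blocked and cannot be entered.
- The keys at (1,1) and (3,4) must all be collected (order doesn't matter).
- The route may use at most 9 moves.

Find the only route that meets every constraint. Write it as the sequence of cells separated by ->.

Any route must reach (1,1) and (3,4) and still end at (3,1) within 9 moves, so the order of the required stops is forced.
Route from (3,2): 2× right (reaching (3,4)), 2× up (reaching (1,4)), 3× left (reaching (1,1)), 2× down (reaching (3,1)) — 9 moves in all.
Check: all required cells visited; 9 ≤ 9 moves.

(3,2) -> (3,3) -> (3,4) -> (2,4) -> (1,4) -> (1,3) -> (1,2) -> (1,1) -> (2,1) -> (3,1)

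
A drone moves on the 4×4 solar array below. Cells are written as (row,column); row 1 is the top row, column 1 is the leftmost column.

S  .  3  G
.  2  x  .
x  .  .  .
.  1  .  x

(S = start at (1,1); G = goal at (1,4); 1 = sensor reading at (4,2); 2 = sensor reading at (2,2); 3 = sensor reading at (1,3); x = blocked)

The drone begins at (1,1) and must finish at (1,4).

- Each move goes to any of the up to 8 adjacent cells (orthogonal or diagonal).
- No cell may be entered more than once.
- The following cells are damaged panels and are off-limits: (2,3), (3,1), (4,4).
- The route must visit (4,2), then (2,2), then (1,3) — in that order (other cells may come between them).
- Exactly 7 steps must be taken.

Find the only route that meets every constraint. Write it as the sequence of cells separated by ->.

The waypoints must appear in the order (4,2), (2,2), (1,3), with no cell reused.
Route from (1,1): down to (2,1), down-right to (3,2), down to (4,2), up-right to (3,3), up-left to (2,2), up-right to (1,3), right to (1,4) — 7 moves in all.
Check: order respected (1 at step 3, 2 at step 5, 3 at step 6); 7 moves as required.

(1,1) -> (2,1) -> (3,2) -> (4,2) -> (3,3) -> (2,2) -> (1,3) -> (1,4)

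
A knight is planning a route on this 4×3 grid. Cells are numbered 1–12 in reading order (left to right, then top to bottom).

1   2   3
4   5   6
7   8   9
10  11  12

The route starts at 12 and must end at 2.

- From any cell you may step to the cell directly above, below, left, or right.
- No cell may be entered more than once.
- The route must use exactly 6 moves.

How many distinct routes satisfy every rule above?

14

Need simple routes of exactly 6 moves from 12 to 2 (Manhattan distance 4, so 1 moves are spent on a detour and 1 undoing it).
Branch systematically from the start, pruning whenever the remaining move budget drops below the Manhattan distance to 2 or differs from it in parity. Grouping the completions by first move — via 9: 5; via 11: 9 — and summing: 5 + 9 = 14.
That gives 14 routes.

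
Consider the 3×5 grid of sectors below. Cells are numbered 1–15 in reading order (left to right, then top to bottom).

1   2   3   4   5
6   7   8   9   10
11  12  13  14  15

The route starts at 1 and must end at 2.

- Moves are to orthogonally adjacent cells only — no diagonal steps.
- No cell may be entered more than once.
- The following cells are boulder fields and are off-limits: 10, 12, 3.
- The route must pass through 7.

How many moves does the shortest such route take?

Any route passes through 7 somewhere between 1 and 2. Summing Manhattan distances along the two legs (1 → 7 → 2) gives a lower bound of 2 + 1 = 3 moves.
A route of 3 moves achieves this: 1 → 6 → 7 → 2.
Since 3 matches the lower bound, it is optimal.

3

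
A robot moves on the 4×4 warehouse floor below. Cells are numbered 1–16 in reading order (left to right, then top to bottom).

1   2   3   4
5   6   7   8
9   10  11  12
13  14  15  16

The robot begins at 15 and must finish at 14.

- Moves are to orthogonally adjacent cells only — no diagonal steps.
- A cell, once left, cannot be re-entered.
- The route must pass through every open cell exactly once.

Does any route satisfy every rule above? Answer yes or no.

yes

One route that works: 15 → 16 → 12 → 8 → 4 → 3 → 7 → 11 → 10 → 6 → 2 → 1 → 5 → 9 → 13 → 14.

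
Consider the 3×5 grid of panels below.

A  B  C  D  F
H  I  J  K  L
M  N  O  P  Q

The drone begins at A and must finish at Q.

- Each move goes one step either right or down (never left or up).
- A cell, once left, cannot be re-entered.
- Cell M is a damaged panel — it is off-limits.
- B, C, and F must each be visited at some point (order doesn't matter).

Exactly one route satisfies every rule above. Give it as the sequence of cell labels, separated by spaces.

Moves only go right or down, so the column and row indices never decrease.
Route from A: right 4 to F, down 2 to Q — 6 moves in all.
Check: all required cells visited.

A B C D F L Q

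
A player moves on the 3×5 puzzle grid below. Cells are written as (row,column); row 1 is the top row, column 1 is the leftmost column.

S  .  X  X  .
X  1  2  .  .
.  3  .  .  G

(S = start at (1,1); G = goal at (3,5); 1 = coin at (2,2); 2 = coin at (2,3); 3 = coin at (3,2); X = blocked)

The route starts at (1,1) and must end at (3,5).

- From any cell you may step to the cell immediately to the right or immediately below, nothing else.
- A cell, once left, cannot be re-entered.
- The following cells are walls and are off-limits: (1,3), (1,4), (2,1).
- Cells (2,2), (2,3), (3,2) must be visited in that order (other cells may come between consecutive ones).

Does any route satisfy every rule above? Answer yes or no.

no

(3,2) lies to the left of (2,3), so going from (2,3) to (3,2) would need a leftward move — but moves only go right/down, so (2,3) cannot be visited before (3,2).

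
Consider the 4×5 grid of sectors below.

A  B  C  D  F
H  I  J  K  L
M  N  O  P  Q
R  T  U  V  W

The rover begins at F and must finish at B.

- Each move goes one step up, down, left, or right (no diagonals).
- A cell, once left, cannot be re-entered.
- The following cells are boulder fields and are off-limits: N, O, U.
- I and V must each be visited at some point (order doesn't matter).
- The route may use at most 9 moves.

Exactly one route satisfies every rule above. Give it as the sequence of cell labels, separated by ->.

Any route must reach I and V and still end at B within 9 moves, so the order of the required stops is forced.
Route from F: 3× down (reaching W), left to V, 2× up (reaching K), 2× left (reaching I), up to B — 9 moves in all.
Check: all required cells visited; 9 ≤ 9 moves.

F -> L -> Q -> W -> V -> P -> K -> J -> I -> B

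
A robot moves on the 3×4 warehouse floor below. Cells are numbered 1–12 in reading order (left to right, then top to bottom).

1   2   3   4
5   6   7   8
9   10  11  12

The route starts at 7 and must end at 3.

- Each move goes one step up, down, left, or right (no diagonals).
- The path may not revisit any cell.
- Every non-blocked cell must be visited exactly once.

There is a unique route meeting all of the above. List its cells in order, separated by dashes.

Need to visit all 12 open cells exactly once, starting at 7 and ending at 3.
Route from 7: left to 6, up to 2, left to 1, 2× down (reaching 9), 3× right (reaching 12), 2× up (reaching 4), left to 3 — 11 moves in all.
Check: all 12 open cells covered.

7 - 6 - 2 - 1 - 5 - 9 - 10 - 11 - 12 - 8 - 4 - 3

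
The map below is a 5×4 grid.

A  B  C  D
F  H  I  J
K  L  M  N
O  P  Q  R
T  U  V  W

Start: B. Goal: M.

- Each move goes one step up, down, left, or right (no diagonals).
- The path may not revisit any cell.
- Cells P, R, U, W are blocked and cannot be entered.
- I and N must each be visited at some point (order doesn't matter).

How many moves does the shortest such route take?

Any route passes through I and N in some order between B and M. Summing Manhattan distances along each leg and taking the cheapest ordering (B → I → N → M) gives a lower bound of 2 + 2 + 1 = 5 moves.
A route of 5 moves achieves this: B → H → I → J → N → M.
Since 5 matches the lower bound, it is optimal.

5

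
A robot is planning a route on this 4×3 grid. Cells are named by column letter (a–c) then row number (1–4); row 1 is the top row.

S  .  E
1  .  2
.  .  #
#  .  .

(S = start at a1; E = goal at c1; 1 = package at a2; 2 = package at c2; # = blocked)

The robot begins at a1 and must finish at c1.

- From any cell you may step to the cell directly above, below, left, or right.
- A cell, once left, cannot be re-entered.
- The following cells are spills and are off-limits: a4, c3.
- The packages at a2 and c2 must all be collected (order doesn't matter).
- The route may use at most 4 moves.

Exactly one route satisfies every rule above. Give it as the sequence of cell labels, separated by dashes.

The 4-move cap with required stops at a2, c2 leaves no slack for detours.
Route from a1: down to a2, 2× right (reaching c2), up to c1 — 4 moves in all.
Check: all required cells visited; 4 ≤ 4 moves.

a1 - a2 - b2 - c2 - c1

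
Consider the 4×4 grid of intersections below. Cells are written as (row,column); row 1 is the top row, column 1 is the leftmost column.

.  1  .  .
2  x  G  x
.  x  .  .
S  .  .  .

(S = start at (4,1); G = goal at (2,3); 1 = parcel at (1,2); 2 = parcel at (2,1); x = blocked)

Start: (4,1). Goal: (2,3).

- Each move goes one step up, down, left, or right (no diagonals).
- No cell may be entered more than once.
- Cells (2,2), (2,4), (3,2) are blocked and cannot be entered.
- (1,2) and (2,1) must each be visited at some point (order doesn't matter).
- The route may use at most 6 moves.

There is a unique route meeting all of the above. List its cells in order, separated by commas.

The budget equals the shortest possible length, so every move has to be on a shortest route through the required cells.
Route from (4,1): up 3 to (1,1), right 2 to (1,3), down 1 to (2,3) — 6 moves in all.
Check: all required cells visited; 6 ≤ 6 moves.

(4,1), (3,1), (2,1), (1,1), (1,2), (1,3), (2,3)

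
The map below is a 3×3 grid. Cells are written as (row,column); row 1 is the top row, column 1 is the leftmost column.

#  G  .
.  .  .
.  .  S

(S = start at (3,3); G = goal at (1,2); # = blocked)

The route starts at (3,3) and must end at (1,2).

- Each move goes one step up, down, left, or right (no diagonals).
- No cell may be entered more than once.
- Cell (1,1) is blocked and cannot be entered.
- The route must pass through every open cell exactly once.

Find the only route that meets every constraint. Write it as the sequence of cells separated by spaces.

(3,3) (3,2) (3,1) (2,1) (2,2) (2,3) (1,3) (1,2)

Need to visit all 8 open cells exactly once, starting at (3,3) and ending at (1,2).
Cell (1,3) has only two open neighbours ((2,3) and (1,2)), so the path must pass straight through it: one of those is the cell it's entered from and the other is where it exits.
Route from (3,3): left 2 to (3,1), up 1 to (2,1), right 2 to (2,3), up 1 to (1,3), left 1 to (1,2) — 7 moves in all.
Check: all 8 open cells covered.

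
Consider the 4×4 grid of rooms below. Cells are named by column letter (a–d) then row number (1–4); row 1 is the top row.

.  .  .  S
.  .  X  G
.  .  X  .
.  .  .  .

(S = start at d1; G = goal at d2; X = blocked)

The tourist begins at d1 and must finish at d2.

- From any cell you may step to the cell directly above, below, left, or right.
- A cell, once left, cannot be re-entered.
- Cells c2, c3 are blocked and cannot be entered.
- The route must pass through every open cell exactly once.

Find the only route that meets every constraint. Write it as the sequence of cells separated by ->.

Need to visit all 14 open cells exactly once, starting at d1 and ending at d2.
Route from d1: left 3 to a1, down 1 to a2, right 1 to b2, down 1 to b3, left 1 to a3, down 1 to a4, right 3 to d4, up 2 to d2 — 13 moves in all.
Check: all 14 open cells covered.

d1 -> c1 -> b1 -> a1 -> a2 -> b2 -> b3 -> a3 -> a4 -> b4 -> c4 -> d4 -> d3 -> d2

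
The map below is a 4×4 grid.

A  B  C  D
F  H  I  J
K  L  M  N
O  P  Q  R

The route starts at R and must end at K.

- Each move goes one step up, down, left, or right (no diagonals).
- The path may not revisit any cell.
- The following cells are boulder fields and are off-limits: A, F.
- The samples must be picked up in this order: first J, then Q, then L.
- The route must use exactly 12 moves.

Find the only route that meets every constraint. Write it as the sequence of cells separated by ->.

R -> N -> J -> D -> C -> B -> H -> I -> M -> Q -> P -> L -> K

The waypoints must appear in the order J, Q, L, with no cell reused.
Route from R: up 3 to D, left 2 to B, down 1 to H, right 1 to I, down 2 to Q, left 1 to P, up 1 to L, left 1 to K — 12 moves in all.
Check: order respected (J at step 2, Q at step 9, L at step 11); 12 moves as required.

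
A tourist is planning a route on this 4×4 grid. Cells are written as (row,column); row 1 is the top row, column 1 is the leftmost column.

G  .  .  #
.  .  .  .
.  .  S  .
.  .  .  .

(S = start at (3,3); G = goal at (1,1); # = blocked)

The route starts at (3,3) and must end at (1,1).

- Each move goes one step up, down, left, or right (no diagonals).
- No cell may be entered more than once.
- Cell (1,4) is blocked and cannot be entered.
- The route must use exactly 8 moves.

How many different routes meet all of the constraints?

18

Need simple routes of exactly 8 moves from (3,3) to (1,1) (Manhattan distance 4, so 2 moves are spent on a detour and 2 undoing it).
Branch systematically from the start, pruning whenever the remaining move budget drops below the Manhattan distance to (1,1) or differs from it in parity. Grouping the completions by first move — via (2,3): 2; via (4,3): 8; via (3,2): 2; via (3,4): 6 — and summing: 2 + 8 + 2 + 6 = 18.
That gives 18 routes.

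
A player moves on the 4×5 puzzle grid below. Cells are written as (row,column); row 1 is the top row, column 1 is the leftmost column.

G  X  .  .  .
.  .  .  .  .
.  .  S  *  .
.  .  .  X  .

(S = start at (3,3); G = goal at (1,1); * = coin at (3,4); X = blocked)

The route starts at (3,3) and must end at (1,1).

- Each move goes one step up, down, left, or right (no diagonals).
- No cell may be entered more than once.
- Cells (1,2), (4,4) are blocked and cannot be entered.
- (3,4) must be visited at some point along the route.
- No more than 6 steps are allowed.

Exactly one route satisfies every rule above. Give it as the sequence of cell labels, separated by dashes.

The 6-move cap with required stops at (3,4) leaves no slack for detours.
Route from (3,3): right 1 to (3,4), up 1 to (2,4), left 3 to (2,1), up 1 to (1,1) — 6 moves in all.
Check: all required cells visited; 6 ≤ 6 moves.

(3,3) - (3,4) - (2,4) - (2,3) - (2,2) - (2,1) - (1,1)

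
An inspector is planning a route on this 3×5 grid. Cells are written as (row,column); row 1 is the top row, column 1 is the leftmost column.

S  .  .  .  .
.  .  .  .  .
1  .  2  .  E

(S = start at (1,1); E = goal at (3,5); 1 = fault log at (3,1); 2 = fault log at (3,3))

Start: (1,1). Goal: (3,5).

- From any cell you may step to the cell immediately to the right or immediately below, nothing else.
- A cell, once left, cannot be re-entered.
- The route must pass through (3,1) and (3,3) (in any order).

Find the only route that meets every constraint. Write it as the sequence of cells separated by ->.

(1,1) -> (2,1) -> (3,1) -> (3,2) -> (3,3) -> (3,4) -> (3,5)

Moves only go right or down, so the column and row indices never decrease.
Route from (1,1): down 2 to (3,1), right 4 to (3,5) — 6 moves in all.
Check: all required cells visited.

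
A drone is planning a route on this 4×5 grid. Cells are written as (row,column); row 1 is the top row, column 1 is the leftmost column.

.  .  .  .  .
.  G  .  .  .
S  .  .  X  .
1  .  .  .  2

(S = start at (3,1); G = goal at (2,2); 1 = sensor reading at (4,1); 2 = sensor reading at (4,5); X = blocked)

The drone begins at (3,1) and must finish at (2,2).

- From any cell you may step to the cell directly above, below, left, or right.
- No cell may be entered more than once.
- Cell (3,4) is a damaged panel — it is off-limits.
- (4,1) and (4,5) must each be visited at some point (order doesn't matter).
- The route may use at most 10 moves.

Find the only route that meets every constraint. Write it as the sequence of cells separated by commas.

The 10-move cap with required stops at (4,1), (4,5) leaves no slack for detours.
Route from (3,1): down to (4,1), 4× right (reaching (4,5)), 2× up (reaching (2,5)), 3× left (reaching (2,2)) — 10 moves in all.
Check: all required cells visited; 10 ≤ 10 moves.

(3,1), (4,1), (4,2), (4,3), (4,4), (4,5), (3,5), (2,5), (2,4), (2,3), (2,2)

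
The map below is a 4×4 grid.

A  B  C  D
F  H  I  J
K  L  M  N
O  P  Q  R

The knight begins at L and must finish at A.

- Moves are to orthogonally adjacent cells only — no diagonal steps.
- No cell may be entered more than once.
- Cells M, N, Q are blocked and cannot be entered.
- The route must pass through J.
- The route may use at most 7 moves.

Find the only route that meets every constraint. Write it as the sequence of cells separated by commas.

L, H, I, J, D, C, B, A

The budget equals the shortest possible length, so every move has to be on a shortest route through the required cells.
Route from L: up to H, 2× right (reaching J), up to D, 3× left (reaching A) — 7 moves in all.
Check: all required cells visited; 7 ≤ 7 moves.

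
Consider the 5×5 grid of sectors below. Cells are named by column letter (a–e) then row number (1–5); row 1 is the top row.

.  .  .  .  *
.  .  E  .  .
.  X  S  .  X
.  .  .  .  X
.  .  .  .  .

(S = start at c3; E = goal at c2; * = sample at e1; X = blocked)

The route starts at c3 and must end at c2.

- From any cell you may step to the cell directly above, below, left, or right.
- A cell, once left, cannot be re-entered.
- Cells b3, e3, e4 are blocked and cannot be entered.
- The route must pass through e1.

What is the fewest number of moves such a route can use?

Any route passes through e1 somewhere between c3 and c2. Summing Manhattan distances along the two legs (c3 → e1 → c2) gives a lower bound of 4 + 3 = 7 moves.
A route of 7 moves achieves this: c3 → d3 → d2 → e2 → e1 → d1 → c1 → c2.
Since 7 matches the lower bound, it is optimal.

7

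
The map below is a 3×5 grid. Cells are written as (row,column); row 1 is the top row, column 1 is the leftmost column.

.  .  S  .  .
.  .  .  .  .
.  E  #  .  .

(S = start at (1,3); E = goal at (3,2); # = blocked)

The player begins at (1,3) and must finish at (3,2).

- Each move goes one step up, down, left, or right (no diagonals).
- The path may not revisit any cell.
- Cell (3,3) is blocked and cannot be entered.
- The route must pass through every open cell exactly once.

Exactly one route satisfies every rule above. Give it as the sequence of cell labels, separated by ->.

(1,3) -> (1,4) -> (1,5) -> (2,5) -> (3,5) -> (3,4) -> (2,4) -> (2,3) -> (2,2) -> (1,2) -> (1,1) -> (2,1) -> (3,1) -> (3,2)

Need to visit all 14 open cells exactly once, starting at (1,3) and ending at (3,2).
Cell (3,4) has only two open neighbours ((2,4) and (3,5)), so the path must pass straight through it: one of those is the cell it's entered from and the other is where it exits.
Route from (1,3): 2× right (reaching (1,5)), 2× down (reaching (3,5)), left to (3,4), up to (2,4), 2× left (reaching (2,2)), up to (1,2), left to (1,1), 2× down (reaching (3,1)), right to (3,2) — 13 moves in all.
Check: all 14 open cells covered.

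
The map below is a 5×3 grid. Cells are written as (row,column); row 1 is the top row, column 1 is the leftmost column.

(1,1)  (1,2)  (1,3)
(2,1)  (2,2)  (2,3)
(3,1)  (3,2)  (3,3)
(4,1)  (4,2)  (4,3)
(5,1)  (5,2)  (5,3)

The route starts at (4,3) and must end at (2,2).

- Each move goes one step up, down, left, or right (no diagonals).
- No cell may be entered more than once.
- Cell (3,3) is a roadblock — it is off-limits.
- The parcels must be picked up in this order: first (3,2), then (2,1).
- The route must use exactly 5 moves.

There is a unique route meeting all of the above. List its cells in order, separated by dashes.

(4,3) - (4,2) - (3,2) - (3,1) - (2,1) - (2,2)

The waypoints must appear in the order (3,2), (2,1), with no cell reused.
Route from (4,3): left to (4,2), up to (3,2), left to (3,1), up to (2,1), right to (2,2) — 5 moves in all.
Check: order respected ((3,2) at step 2, (2,1) at step 4); 5 moves as required.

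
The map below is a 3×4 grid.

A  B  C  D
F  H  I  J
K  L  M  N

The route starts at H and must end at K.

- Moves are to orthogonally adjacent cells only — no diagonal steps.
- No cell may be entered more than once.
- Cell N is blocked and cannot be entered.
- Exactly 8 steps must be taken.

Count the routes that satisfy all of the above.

Need simple routes of exactly 8 moves from H to K (Manhattan distance 2, so 3 moves are spent on a detour and 3 undoing it).
Enumerating: H B C D J I M L K | H L M I C B A F K | H F A B C I M L K | H I J D C B A F K.
That gives 4 routes.

4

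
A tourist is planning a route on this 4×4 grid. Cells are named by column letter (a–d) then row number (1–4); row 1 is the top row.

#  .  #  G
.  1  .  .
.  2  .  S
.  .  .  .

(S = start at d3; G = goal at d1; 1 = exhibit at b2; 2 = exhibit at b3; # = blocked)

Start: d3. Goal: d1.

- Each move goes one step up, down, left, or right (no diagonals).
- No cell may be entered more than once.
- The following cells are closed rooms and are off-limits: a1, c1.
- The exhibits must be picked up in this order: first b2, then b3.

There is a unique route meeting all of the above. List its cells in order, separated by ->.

d3 -> d4 -> c4 -> b4 -> a4 -> a3 -> a2 -> b2 -> b3 -> c3 -> c2 -> d2 -> d1

The waypoints must appear in the order b2, b3, with no cell reused.
Route from d3: down 1 to d4, left 3 to a4, up 2 to a2, right 1 to b2, down 1 to b3, right 1 to c3, up 1 to c2, right 1 to d2, up 1 to d1 — 12 moves in all.
Check: order respected (1 at step 7, 2 at step 8).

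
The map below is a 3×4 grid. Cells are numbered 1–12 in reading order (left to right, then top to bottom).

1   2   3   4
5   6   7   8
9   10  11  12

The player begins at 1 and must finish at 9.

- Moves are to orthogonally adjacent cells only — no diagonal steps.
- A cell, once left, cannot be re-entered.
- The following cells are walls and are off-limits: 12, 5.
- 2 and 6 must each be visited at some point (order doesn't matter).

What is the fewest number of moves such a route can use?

4

Any route passes through 2 and 6 in some order between 1 and 9. Summing Manhattan distances along each leg and taking the cheapest ordering (1 → 2 → 6 → 9) gives a lower bound of 1 + 1 + 2 = 4 moves.
A route of 4 moves achieves this: 1 → 2 → 6 → 10 → 9.
Since 4 matches the lower bound, it is optimal.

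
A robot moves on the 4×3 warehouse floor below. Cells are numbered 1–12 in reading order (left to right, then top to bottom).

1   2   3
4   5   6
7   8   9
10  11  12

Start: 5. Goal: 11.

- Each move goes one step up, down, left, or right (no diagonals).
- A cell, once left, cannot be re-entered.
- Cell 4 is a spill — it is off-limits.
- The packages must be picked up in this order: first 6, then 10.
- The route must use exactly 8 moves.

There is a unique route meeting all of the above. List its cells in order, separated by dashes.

The waypoints must appear in the order 6, 10, with no cell reused.
Route from 5: up 1 to 2, right 1 to 3, down 2 to 9, left 2 to 7, down 1 to 10, right 1 to 11 — 8 moves in all.
Check: order respected (6 at step 3, 10 at step 7); 8 moves as required.

5 - 2 - 3 - 6 - 9 - 8 - 7 - 10 - 11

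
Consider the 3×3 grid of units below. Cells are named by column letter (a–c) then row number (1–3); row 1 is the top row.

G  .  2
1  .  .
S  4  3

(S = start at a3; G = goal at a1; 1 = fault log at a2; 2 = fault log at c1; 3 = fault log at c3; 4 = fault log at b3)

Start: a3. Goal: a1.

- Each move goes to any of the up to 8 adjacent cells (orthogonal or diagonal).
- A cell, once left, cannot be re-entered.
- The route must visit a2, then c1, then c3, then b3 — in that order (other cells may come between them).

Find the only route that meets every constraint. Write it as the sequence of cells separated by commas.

The waypoints must appear in the order a2, c1, c3, b3, with no cell reused.
Route from a3: up 1 to a2, up-right 1 to b1, right 1 to c1, down 2 to c3, left 1 to b3, up 1 to b2, up-left 1 to a1 — 8 moves in all.
Check: order respected (1 at step 1, 2 at step 3, 3 at step 5, 4 at step 6).

a3, a2, b1, c1, c2, c3, b3, b2, a1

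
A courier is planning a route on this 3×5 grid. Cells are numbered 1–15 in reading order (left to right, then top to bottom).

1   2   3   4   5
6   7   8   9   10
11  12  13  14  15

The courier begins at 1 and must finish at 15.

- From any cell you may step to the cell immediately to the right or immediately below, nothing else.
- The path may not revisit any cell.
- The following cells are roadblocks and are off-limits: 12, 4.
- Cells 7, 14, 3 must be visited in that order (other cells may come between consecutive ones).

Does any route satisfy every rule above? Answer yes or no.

3 lies above 14, so going from 14 to 3 would need an upward move — but moves only go right/down, so 14 cannot be visited before 3.

no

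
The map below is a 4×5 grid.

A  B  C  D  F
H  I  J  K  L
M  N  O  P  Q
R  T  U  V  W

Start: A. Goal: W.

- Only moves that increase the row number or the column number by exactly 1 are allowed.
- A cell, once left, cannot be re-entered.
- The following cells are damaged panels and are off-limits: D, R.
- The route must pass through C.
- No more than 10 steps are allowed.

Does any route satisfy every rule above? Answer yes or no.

yes

One route that works: A → B → C → J → O → U → V → W.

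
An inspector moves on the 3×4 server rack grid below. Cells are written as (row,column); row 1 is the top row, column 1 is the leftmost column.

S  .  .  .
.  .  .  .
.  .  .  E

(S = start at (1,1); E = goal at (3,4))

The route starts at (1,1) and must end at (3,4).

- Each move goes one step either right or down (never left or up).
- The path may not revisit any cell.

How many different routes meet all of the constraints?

A right/down-only route from (1,1) to (3,4) makes exactly 2 down-moves and 3 right-moves in some order.
With no other constraints that would be C(5,2) = 10 routes.
That gives 10 routes.

10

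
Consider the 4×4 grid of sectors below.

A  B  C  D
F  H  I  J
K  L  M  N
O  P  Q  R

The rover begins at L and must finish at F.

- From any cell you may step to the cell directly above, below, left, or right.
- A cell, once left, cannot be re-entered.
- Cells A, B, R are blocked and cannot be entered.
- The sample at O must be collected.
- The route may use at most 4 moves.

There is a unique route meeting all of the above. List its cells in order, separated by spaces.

L P O K F

The 4-move cap with required stops at O leaves no slack for detours.
Route from L: down 1 to P, left 1 to O, up 2 to F — 4 moves in all.
Check: all required cells visited; 4 ≤ 4 moves.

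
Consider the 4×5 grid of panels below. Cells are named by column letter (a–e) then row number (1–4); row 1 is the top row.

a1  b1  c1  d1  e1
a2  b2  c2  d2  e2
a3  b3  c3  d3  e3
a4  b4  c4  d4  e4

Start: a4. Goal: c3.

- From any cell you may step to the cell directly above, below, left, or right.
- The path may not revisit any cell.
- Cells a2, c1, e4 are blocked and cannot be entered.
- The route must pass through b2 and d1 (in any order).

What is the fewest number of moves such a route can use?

11

Any route passes through b2 and d1 in some order between a4 and c3. Summing Manhattan distances along each leg and taking the cheapest ordering (a4 → b2 → d1 → c3) gives a lower bound of 3 + 3 + 3 = 9 moves.
The shortest route satisfying every rule uses 11 moves: a4 → a3 → b3 → b2 → c2 → d2 → d1 → e1 → e2 → e3 → d3 → c3.
The bound of 9 isn't tight here; checking systematically, no route of length 9 through 10 satisfies every constraint, so 11 is the minimum.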